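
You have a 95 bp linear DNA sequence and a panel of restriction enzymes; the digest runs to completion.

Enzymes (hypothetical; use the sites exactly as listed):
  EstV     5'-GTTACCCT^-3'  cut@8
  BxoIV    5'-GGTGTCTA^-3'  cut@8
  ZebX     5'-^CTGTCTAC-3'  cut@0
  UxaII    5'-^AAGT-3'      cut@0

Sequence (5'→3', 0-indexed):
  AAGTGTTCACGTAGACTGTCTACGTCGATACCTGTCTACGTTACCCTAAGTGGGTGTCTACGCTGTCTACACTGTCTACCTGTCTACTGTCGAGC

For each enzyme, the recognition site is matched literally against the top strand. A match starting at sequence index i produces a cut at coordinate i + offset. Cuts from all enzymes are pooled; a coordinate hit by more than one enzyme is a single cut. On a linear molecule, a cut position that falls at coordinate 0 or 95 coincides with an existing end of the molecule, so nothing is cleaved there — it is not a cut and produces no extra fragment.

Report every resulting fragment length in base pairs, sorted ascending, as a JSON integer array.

Scan for sites:
  EstV (GTTACCCT, off=8): starts [39] → cuts [47]
  BxoIV (GGTGTCTA, off=8): starts [52] → cuts [60]
  ZebX (CTGTCTAC, off=0): starts [15, 31, 62, 71, 79] → cuts [15, 31, 62, 71, 79]
  UxaII (AAGT, off=0): starts [0, 47] → cuts [47] (position 0 is a terminus of the linear molecule — no cut)

All cut coordinates (distinct, sorted): [15, 31, 47, 60, 62, 71, 79]

Fragment lengths:
  [0,15): 15 bp
  [15,31): 16 bp
  [31,47): 16 bp
  [47,60): 13 bp
  [60,62): 2 bp
  [62,71): 9 bp
  [71,79): 8 bp
  [79,95): 16 bp

[2,8,9,13,15,16,16,16]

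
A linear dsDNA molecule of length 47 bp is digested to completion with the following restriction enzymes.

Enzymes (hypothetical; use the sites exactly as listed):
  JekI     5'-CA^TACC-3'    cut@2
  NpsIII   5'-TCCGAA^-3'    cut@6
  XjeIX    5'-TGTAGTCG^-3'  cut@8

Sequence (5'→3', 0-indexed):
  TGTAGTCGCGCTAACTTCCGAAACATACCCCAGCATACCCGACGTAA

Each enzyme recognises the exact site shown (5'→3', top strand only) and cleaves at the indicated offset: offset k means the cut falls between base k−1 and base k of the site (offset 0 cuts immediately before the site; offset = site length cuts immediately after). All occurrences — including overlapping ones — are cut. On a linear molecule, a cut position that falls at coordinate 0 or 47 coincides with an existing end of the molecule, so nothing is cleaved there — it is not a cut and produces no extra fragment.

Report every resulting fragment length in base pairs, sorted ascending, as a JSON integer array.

[3,8,10,12,14]

Scan for sites:
  JekI CATACC/2: at [23, 33] ⇒ [25, 35]
  NpsIII TCCGAA/6: at [16] ⇒ [22]
  XjeIX TGTAGTCG/8: at [0] ⇒ [8]

Pooled cuts: [8, 22, 25, 35]

Fragment lengths:
  [0,8): 8 bp
  [8,22): 14 bp
  [22,25): 3 bp
  [25,35): 10 bp
  [35,47): 12 bp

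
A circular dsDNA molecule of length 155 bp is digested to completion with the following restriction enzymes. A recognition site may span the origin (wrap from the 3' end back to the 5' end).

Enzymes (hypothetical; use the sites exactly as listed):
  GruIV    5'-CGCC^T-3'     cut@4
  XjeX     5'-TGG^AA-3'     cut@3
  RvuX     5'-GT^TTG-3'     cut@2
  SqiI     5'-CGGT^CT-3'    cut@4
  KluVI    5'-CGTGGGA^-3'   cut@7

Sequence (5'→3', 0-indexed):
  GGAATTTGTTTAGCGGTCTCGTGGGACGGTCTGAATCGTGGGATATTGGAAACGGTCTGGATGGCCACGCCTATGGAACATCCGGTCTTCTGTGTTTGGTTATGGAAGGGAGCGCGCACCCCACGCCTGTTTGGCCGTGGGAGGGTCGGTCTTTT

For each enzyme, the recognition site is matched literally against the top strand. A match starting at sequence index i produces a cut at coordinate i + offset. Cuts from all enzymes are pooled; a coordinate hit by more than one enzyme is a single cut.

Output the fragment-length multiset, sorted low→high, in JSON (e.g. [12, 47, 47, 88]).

Site scan:
  GruIV CGCCT/4: at [67, 123] ⇒ [71, 127]
  XjeX TGGAA/3: at [46, 73, 102, 154] ⇒ [2, 49, 76, 105]
  RvuX GTTTG/2: at [93, 128] ⇒ [95, 130]
  SqiI CGGTCT/4: at [13, 26, 52, 82, 146] ⇒ [17, 30, 56, 86, 150]
  KluVI CGTGGGA/7: at [19, 36, 135] ⇒ [26, 43, 142]

Pooled cuts: [2, 17, 26, 30, 43, 49, 56, 71, 76, 86, 95, 105, 127, 130, 142, 150]

Fragments:
  2→17: 15 bp
  17→26: 9 bp
  26→30: 4 bp
  30→43: 13 bp
  43→49: 6 bp
  49→56: 7 bp
  56→71: 15 bp
  71→76: 5 bp
  76→86: 10 bp
  86→95: 9 bp
  95→105: 10 bp
  105→127: 22 bp
  127→130: 3 bp
  130→142: 12 bp
  142→150: 8 bp
  150→2 (wrap): 155-150+2 = 7 bp

[3,4,5,6,7,7,8,9,9,10,10,12,13,15,15,22]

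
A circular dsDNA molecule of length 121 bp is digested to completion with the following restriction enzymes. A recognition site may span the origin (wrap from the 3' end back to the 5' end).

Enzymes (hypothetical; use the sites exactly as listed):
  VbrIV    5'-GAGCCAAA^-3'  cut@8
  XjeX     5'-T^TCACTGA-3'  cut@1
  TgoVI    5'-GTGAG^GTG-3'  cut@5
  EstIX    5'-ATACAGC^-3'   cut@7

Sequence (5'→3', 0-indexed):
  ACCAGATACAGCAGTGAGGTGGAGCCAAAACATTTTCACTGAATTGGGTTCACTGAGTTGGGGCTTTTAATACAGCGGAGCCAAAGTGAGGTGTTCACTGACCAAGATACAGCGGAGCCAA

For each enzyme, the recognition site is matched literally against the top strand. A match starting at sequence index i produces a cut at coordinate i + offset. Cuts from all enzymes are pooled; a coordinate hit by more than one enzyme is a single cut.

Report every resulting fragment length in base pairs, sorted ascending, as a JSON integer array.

[4,5,6,6,9,9,11,11,14,19,27]

Scan for sites:
  VbrIV (GAGCCAAA, off=8): starts [21, 77, 114] → cuts [1, 29, 85]
  XjeX (TTCACTGA, off=1): starts [34, 48, 93] → cuts [35, 49, 94]
  TgoVI (GTGAGGTG, off=5): starts [13, 85] → cuts [18, 90]
  EstIX (ATACAGC, off=7): starts [5, 69, 106] → cuts [12, 76, 113]

All cut coordinates (distinct, sorted): [1, 12, 18, 29, 35, 49, 76, 85, 90, 94, 113]

Fragments:
  1→12: 11 bp
  12→18: 6 bp
  18→29: 11 bp
  29→35: 6 bp
  35→49: 14 bp
  49→76: 27 bp
  76→85: 9 bp
  85→90: 5 bp
  90→94: 4 bp
  94→113: 19 bp
  113→1 (wrap): 121-113+1 = 9 bp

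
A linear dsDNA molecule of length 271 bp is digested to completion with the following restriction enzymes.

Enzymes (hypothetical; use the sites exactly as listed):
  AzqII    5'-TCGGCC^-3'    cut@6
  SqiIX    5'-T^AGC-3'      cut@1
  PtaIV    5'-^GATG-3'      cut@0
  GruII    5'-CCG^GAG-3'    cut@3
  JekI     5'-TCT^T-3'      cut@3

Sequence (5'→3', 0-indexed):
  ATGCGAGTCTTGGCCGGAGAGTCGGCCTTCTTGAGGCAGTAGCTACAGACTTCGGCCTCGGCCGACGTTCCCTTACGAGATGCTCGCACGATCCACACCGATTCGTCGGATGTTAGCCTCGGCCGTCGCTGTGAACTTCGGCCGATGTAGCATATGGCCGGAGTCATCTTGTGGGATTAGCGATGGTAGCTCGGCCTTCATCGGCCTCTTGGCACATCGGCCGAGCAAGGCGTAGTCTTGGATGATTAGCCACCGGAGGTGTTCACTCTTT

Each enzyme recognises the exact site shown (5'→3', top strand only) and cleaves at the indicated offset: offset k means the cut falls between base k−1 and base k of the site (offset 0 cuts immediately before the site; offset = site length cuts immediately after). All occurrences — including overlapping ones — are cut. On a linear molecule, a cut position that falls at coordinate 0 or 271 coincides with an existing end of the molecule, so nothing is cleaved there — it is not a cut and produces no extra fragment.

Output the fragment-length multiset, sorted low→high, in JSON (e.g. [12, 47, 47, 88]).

Site scan:
  AzqII (TCGGCC, off=6): starts [21, 51, 57, 118, 137, 190, 200, 216] → cuts [27, 57, 63, 124, 143, 196, 206, 222]
  SqiIX (TAGC, off=1): starts [39, 113, 147, 177, 186, 246] → cuts [40, 114, 148, 178, 187, 247]
  PtaIV (GATG, off=0): starts [78, 108, 143, 181, 240] → cuts [78, 108, 143, 181, 240]
  GruII (CCGGAG, off=3): starts [13, 157, 252] → cuts [16, 160, 255]
  JekI (TCTT, off=3): starts [7, 28, 166, 206, 235, 266] → cuts [10, 31, 169, 209, 238, 269]

All cut coordinates (distinct, sorted): [10, 16, 27, 31, 40, 57, 63, 78, 108, 114, 124, 143, 148, 160, 169, 178, 181, 187, 196, 206, 209, 222, 238, 240, 247, 255, 269]

Fragments:
  [0,10): 10 bp
  [10,16): 6 bp
  [16,27): 11 bp
  [27,31): 4 bp
  [31,40): 9 bp
  [40,57): 17 bp
  [57,63): 6 bp
  [63,78): 15 bp
  [78,108): 30 bp
  [108,114): 6 bp
  [114,124): 10 bp
  [124,143): 19 bp
  [143,148): 5 bp
  [148,160): 12 bp
  [160,169): 9 bp
  [169,178): 9 bp
  [178,181): 3 bp
  [181,187): 6 bp
  [187,196): 9 bp
  [196,206): 10 bp
  [206,209): 3 bp
  [209,222): 13 bp
  [222,238): 16 bp
  [238,240): 2 bp
  [240,247): 7 bp
  [247,255): 8 bp
  [255,269): 14 bp
  [269,271): 2 bp

[2,2,3,3,4,5,6,6,6,6,7,8,9,9,9,9,10,10,10,11,12,13,14,15,16,17,19,30]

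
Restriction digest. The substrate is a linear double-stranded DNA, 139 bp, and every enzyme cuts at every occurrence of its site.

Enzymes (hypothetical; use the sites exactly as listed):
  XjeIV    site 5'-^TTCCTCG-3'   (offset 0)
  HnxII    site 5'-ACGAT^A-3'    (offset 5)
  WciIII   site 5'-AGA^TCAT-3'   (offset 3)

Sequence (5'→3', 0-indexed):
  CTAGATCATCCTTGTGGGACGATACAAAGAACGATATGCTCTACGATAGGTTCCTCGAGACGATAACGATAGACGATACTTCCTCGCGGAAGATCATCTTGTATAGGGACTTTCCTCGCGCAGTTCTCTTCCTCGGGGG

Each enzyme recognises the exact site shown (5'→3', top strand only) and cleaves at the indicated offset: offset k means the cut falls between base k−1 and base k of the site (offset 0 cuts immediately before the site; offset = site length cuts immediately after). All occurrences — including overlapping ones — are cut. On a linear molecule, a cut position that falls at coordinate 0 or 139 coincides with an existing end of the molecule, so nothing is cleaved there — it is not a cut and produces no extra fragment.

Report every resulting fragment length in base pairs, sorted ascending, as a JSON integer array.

[2,3,5,6,7,11,12,12,14,14,17,18,18]

Site scan:
  XjeIV TTCCTCG/0: at [50, 79, 111, 128] ⇒ [50, 79, 111, 128]
  HnxII ACGATA/5: at [18, 30, 42, 59, 65, 72] ⇒ [23, 35, 47, 64, 70, 77]
  WciIII AGATCAT/3: at [2, 90] ⇒ [5, 93]

All cut coordinates (distinct, sorted): [5, 23, 35, 47, 50, 64, 70, 77, 79, 93, 111, 128]

Fragment lengths:
  [0,5): 5 bp
  [5,23): 18 bp
  [23,35): 12 bp
  [35,47): 12 bp
  [47,50): 3 bp
  [50,64): 14 bp
  [64,70): 6 bp
  [70,77): 7 bp
  [77,79): 2 bp
  [79,93): 14 bp
  [93,111): 18 bp
  [111,128): 17 bp
  [128,139): 11 bp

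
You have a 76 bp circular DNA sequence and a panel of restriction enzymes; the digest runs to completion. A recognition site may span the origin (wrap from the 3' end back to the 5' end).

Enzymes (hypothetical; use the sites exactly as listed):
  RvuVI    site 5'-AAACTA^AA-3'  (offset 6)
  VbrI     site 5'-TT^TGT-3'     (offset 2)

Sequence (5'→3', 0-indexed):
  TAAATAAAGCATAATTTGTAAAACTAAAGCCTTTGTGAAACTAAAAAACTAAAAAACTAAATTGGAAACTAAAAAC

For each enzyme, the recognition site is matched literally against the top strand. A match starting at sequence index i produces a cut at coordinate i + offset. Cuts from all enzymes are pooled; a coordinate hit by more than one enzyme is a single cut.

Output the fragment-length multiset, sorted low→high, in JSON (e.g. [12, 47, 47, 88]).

[7,7,8,8,10,10,12,14]

Per-enzyme occurrences:
  RvuVI (AAACTAAA, off=6): starts [20, 37, 45, 53, 65, 72] → cuts [2, 26, 43, 51, 59, 71]
  VbrI (TTTGT, off=2): starts [14, 31] → cuts [16, 33]

All cut coordinates (distinct, sorted): [2, 16, 26, 33, 43, 51, 59, 71]

Fragments:
  2→16: 14 bp
  16→26: 10 bp
  26→33: 7 bp
  33→43: 10 bp
  43→51: 8 bp
  51→59: 8 bp
  59→71: 12 bp
  71→2 (wrap): 76-71+2 = 7 bp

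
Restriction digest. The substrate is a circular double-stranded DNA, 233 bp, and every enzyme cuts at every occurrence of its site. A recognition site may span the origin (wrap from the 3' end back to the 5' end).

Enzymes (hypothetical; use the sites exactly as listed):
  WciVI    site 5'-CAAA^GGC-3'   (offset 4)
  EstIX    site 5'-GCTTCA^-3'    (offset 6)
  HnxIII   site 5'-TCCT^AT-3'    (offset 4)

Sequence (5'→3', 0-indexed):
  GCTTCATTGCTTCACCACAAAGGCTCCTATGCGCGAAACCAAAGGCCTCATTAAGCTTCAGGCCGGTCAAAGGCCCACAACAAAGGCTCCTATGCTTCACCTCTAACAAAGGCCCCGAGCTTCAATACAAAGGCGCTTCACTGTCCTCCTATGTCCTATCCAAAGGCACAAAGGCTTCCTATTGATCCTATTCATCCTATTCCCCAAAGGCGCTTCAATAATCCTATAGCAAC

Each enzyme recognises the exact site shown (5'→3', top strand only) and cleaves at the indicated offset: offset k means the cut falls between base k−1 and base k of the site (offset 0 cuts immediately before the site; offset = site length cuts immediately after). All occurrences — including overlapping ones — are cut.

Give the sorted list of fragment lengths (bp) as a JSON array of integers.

Per-enzyme occurrences:
  WciVI (CAAAGGC, off=4): starts [17, 39, 67, 80, 106, 127, 160, 168, 204] → cuts [21, 43, 71, 84, 110, 131, 164, 172, 208]
  EstIX (GCTTCA, off=6): starts [0, 8, 54, 93, 118, 134, 211] → cuts [6, 14, 60, 99, 124, 140, 217]
  HnxIII (TCCTAT, off=4): starts [24, 87, 146, 153, 176, 185, 194, 221] → cuts [28, 91, 150, 157, 180, 189, 198, 225]

Pooled cuts: [6, 14, 21, 28, 43, 60, 71, 84, 91, 99, 110, 124, 131, 140, 150, 157, 164, 172, 180, 189, 198, 208, 217, 225]

Fragments:
  6→14: 8 bp
  14→21: 7 bp
  21→28: 7 bp
  28→43: 15 bp
  43→60: 17 bp
  60→71: 11 bp
  71→84: 13 bp
  84→91: 7 bp
  91→99: 8 bp
  99→110: 11 bp
  110→124: 14 bp
  124→131: 7 bp
  131→140: 9 bp
  140→150: 10 bp
  150→157: 7 bp
  157→164: 7 bp
  164→172: 8 bp
  172→180: 8 bp
  180→189: 9 bp
  189→198: 9 bp
  198→208: 10 bp
  208→217: 9 bp
  217→225: 8 bp
  225→6 (wrap): 233-225+6 = 14 bp

[7,7,7,7,7,7,8,8,8,8,8,9,9,9,9,10,10,11,11,13,14,14,15,17]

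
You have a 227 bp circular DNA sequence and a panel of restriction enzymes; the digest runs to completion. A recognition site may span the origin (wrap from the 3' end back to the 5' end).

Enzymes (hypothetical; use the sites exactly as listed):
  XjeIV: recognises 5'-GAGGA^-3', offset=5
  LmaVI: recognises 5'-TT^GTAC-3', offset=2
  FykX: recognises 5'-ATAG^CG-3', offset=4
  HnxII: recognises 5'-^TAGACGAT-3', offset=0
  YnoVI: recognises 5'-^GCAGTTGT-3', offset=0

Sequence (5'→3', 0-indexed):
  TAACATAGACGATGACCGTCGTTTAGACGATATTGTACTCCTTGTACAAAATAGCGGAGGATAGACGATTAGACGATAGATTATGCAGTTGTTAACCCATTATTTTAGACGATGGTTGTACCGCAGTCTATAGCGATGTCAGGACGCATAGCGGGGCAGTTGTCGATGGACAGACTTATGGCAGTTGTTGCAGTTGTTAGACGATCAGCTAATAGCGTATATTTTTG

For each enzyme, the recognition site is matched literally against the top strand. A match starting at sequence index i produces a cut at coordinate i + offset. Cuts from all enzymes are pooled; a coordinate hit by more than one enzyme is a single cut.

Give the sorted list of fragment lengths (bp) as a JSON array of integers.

[4,7,8,8,9,9,11,11,12,15,16,17,18,18,18,21,25]

Per-enzyme occurrences:
  XjeIV (GAGGA, off=5): starts [56] → cuts [61]
  LmaVI (TTGTAC, off=2): starts [32, 41, 115] → cuts [34, 43, 117]
  FykX (ATAGCG, off=4): starts [50, 129, 147, 211] → cuts [54, 133, 151, 215]
  HnxII (TAGACGAT, off=0): starts [5, 23, 61, 69, 105, 197] → cuts [5, 23, 61, 69, 105, 197]
  YnoVI (GCAGTTGT, off=0): starts [84, 155, 180, 189] → cuts [84, 155, 180, 189]

All cut coordinates (distinct, sorted): [5, 23, 34, 43, 54, 61, 69, 84, 105, 117, 133, 151, 155, 180, 189, 197, 215]

Fragments:
  5→23: 18 bp
  23→34: 11 bp
  34→43: 9 bp
  43→54: 11 bp
  54→61: 7 bp
  61→69: 8 bp
  69→84: 15 bp
  84→105: 21 bp
  105→117: 12 bp
  117→133: 16 bp
  133→151: 18 bp
  151→155: 4 bp
  155→180: 25 bp
  180→189: 9 bp
  189→197: 8 bp
  197→215: 18 bp
  215→5 (wrap): 227-215+5 = 17 bp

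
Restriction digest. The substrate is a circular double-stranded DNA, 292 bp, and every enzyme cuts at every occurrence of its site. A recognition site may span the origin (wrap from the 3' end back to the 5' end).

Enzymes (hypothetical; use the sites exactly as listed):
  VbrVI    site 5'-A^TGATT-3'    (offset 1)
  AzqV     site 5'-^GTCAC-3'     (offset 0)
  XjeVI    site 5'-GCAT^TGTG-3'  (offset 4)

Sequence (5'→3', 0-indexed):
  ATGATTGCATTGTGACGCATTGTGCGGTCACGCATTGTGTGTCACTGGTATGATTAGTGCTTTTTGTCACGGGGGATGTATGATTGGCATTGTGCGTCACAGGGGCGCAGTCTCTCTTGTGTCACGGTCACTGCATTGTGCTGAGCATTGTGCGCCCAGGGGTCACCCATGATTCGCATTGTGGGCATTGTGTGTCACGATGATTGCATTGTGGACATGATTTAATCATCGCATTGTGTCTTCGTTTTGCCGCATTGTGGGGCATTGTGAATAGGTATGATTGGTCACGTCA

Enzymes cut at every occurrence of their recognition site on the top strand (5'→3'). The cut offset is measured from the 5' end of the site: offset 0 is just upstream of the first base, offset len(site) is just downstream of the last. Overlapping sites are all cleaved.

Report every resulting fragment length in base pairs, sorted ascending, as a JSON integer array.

[5,5,5,6,6,6,7,8,8,9,9,9,9,10,10,10,10,10,10,10,12,12,13,15,15,17,21,25]

Per-enzyme occurrences:
  VbrVI (ATGATT, off=1): starts [0, 49, 79, 168, 199, 216, 276] → cuts [1, 50, 80, 169, 200, 217, 277]
  AzqV (GTCAC, off=0): starts [26, 40, 65, 95, 120, 126, 161, 193, 283] → cuts [26, 40, 65, 95, 120, 126, 161, 193, 283]
  XjeVI (GCATTGTG, off=4): starts [6, 16, 31, 86, 132, 144, 175, 184, 205, 230, 251, 261] → cuts [10, 20, 35, 90, 136, 148, 179, 188, 209, 234, 255, 265]

All cut coordinates (distinct, sorted): [1, 10, 20, 26, 35, 40, 50, 65, 80, 90, 95, 120, 126, 136, 148, 161, 169, 179, 188, 193, 200, 209, 217, 234, 255, 265, 277, 283]

Fragment lengths:
  1→10: 9 bp
  10→20: 10 bp
  20→26: 6 bp
  26→35: 9 bp
  35→40: 5 bp
  40→50: 10 bp
  50→65: 15 bp
  65→80: 15 bp
  80→90: 10 bp
  90→95: 5 bp
  95→120: 25 bp
  120→126: 6 bp
  126→136: 10 bp
  136→148: 12 bp
  148→161: 13 bp
  161→169: 8 bp
  169→179: 10 bp
  179→188: 9 bp
  188→193: 5 bp
  193→200: 7 bp
  200→209: 9 bp
  209→217: 8 bp
  217→234: 17 bp
  234→255: 21 bp
  255→265: 10 bp
  265→277: 12 bp
  277→283: 6 bp
  283→1 (wrap): 292-283+1 = 10 bp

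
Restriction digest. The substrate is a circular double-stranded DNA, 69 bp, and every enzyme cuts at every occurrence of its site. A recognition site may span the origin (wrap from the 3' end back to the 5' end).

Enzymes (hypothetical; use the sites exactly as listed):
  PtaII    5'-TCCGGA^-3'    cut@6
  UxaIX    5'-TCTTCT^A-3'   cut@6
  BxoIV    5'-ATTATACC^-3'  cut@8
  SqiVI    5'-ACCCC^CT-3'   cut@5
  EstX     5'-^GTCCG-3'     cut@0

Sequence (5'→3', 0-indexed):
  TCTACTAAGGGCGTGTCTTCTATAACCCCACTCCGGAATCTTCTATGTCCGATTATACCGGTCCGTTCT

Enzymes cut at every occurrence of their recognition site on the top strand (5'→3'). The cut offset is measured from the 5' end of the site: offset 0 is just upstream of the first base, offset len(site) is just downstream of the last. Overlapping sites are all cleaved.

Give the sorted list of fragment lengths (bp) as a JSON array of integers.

Scan for sites:
  PtaII TCCGGA/6: at [31] ⇒ [37]
  UxaIX TCTTCTA/6: at [15, 38, 66] ⇒ [3, 21, 44]
  BxoIV ATTATACC/8: at [51] ⇒ [59]
  SqiVI (ACCCCCT, off=5): no sites
  EstX GTCCG/0: at [46, 60] ⇒ [46, 60]

Pooled cuts: [3, 21, 37, 44, 46, 59, 60]

Fragment lengths:
  3→21: 18 bp
  21→37: 16 bp
  37→44: 7 bp
  44→46: 2 bp
  46→59: 13 bp
  59→60: 1 bp
  60→3 (wrap): 69-60+3 = 12 bp

[1,2,7,12,13,16,18]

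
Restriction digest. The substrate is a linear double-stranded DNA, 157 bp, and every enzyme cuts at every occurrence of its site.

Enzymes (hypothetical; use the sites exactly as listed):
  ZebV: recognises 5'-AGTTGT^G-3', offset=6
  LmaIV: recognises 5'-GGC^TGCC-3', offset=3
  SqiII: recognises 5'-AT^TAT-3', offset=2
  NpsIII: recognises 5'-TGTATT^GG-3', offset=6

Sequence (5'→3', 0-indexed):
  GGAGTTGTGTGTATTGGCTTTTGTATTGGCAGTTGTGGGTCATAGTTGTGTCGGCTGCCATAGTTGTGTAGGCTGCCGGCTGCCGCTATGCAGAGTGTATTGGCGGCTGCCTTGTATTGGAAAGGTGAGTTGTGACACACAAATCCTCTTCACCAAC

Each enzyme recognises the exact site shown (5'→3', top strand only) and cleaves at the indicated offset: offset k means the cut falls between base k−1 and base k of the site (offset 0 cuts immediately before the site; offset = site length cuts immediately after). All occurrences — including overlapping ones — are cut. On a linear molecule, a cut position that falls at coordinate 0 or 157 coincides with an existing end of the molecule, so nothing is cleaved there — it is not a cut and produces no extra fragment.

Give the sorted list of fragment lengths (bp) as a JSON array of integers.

[6,6,6,7,7,8,9,11,12,12,13,15,21,24]

Per-enzyme occurrences:
  ZebV (AGTTGTG, off=6): starts [2, 30, 43, 61, 127] → cuts [8, 36, 49, 67, 133]
  LmaIV (GGCTGCC, off=3): starts [52, 70, 77, 104] → cuts [55, 73, 80, 107]
  SqiII (ATTAT, off=2): no sites
  NpsIII (TGTATTGG, off=6): starts [9, 21, 95, 112] → cuts [15, 27, 101, 118]

All cut coordinates (distinct, sorted): [8, 15, 27, 36, 49, 55, 67, 73, 80, 101, 107, 118, 133]

Fragment lengths:
  [0,8): 8 bp
  [8,15): 7 bp
  [15,27): 12 bp
  [27,36): 9 bp
  [36,49): 13 bp
  [49,55): 6 bp
  [55,67): 12 bp
  [67,73): 6 bp
  [73,80): 7 bp
  [80,101): 21 bp
  [101,107): 6 bp
  [107,118): 11 bp
  [118,133): 15 bp
  [133,157): 24 bp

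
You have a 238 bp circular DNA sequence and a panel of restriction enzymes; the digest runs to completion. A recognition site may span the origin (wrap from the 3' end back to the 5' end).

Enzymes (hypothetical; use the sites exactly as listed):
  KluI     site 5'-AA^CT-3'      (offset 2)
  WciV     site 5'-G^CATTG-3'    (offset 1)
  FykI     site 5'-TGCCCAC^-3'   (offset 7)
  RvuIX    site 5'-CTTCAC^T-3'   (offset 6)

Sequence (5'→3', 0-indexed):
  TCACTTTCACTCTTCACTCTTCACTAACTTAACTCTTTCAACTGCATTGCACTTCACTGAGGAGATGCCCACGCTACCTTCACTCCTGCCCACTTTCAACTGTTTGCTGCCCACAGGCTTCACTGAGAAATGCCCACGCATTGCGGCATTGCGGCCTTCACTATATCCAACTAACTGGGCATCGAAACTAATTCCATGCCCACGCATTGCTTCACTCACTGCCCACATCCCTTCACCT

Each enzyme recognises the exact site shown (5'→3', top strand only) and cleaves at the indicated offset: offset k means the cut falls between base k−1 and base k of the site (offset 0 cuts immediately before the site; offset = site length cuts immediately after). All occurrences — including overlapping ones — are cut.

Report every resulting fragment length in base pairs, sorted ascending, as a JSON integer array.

Site scan:
  KluI (AACT, off=2): starts [25, 30, 39, 97, 168, 172, 185] → cuts [27, 32, 41, 99, 170, 174, 187]
  WciV (GCATTG, off=1): starts [43, 137, 145, 203] → cuts [44, 138, 146, 204]
  FykI (TGCCCAC, off=7): starts [65, 86, 107, 130, 196, 219] → cuts [72, 93, 114, 137, 203, 226]
  RvuIX (CTTCACT, off=6): starts [11, 18, 51, 77, 117, 155, 209, 236] → cuts [4, 17, 24, 57, 83, 123, 161, 215]

All cut coordinates (distinct, sorted): [4, 17, 24, 27, 32, 41, 44, 57, 72, 83, 93, 99, 114, 123, 137, 138, 146, 161, 170, 174, 187, 203, 204, 215, 226]

Fragment lengths:
  4→17: 13 bp
  17→24: 7 bp
  24→27: 3 bp
  27→32: 5 bp
  32→41: 9 bp
  41→44: 3 bp
  44→57: 13 bp
  57→72: 15 bp
  72→83: 11 bp
  83→93: 10 bp
  93→99: 6 bp
  99→114: 15 bp
  114→123: 9 bp
  123→137: 14 bp
  137→138: 1 bp
  138→146: 8 bp
  146→161: 15 bp
  161→170: 9 bp
  170→174: 4 bp
  174→187: 13 bp
  187→203: 16 bp
  203→204: 1 bp
  204→215: 11 bp
  215→226: 11 bp
  226→4 (wrap): 238-226+4 = 16 bp

[1,1,3,3,4,5,6,7,8,9,9,9,10,11,11,11,13,13,13,14,15,15,15,16,16]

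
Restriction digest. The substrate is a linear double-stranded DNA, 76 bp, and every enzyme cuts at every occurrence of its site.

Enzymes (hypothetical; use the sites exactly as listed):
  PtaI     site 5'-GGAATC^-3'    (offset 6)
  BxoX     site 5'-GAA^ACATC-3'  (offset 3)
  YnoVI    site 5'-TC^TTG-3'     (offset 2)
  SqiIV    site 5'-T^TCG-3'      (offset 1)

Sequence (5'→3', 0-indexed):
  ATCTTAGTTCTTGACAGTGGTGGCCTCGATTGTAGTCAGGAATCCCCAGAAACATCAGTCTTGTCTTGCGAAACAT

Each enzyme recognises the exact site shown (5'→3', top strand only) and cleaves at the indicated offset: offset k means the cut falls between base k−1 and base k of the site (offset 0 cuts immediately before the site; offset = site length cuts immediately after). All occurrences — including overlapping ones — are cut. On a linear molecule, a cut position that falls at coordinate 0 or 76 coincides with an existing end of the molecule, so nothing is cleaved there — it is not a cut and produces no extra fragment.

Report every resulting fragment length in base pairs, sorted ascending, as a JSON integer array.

[5,7,9,10,11,34]

Scan for sites:
  PtaI (GGAATC, off=6): starts [38] → cuts [44]
  BxoX (GAAACATC, off=3): starts [48] → cuts [51]
  YnoVI (TCTTG, off=2): starts [8, 58, 63] → cuts [10, 60, 65]
  SqiIV (TTCG, off=1): no sites

Pooled cuts: [10, 44, 51, 60, 65]

Fragment lengths:
  [0,10): 10 bp
  [10,44): 34 bp
  [44,51): 7 bp
  [51,60): 9 bp
  [60,65): 5 bp
  [65,76): 11 bp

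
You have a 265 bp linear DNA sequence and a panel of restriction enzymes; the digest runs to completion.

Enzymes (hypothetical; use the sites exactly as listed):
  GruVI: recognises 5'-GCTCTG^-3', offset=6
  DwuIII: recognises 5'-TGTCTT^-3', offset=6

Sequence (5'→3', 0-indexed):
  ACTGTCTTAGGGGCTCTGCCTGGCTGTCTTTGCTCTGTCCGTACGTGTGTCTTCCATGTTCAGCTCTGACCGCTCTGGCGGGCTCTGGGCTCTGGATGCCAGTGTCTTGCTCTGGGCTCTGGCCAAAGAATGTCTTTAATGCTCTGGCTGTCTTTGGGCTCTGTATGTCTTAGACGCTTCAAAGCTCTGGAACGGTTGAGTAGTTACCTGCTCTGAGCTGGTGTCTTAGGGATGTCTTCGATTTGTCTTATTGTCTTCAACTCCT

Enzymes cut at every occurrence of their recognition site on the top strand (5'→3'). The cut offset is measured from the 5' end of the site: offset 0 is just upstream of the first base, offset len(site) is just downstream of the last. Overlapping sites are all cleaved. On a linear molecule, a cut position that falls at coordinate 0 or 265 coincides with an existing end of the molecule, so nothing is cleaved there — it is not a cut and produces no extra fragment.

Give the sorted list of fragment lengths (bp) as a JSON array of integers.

[6,7,7,7,8,8,8,8,8,9,9,10,10,10,11,11,12,12,14,15,15,16,18,26]

Scan for sites:
  GruVI (GCTCTG, off=6): starts [12, 31, 62, 71, 81, 88, 108, 115, 140, 157, 183, 209] → cuts [18, 37, 68, 77, 87, 94, 114, 121, 146, 163, 189, 215]
  DwuIII (TGTCTT, off=6): starts [2, 24, 47, 102, 130, 148, 165, 221, 232, 243, 251] → cuts [8, 30, 53, 108, 136, 154, 171, 227, 238, 249, 257]

Pooled cuts: [8, 18, 30, 37, 53, 68, 77, 87, 94, 108, 114, 121, 136, 146, 154, 163, 171, 189, 215, 227, 238, 249, 257]

Fragment lengths:
  [0,8): 8 bp
  [8,18): 10 bp
  [18,30): 12 bp
  [30,37): 7 bp
  [37,53): 16 bp
  [53,68): 15 bp
  [68,77): 9 bp
  [77,87): 10 bp
  [87,94): 7 bp
  [94,108): 14 bp
  [108,114): 6 bp
  [114,121): 7 bp
  [121,136): 15 bp
  [136,146): 10 bp
  [146,154): 8 bp
  [154,163): 9 bp
  [163,171): 8 bp
  [171,189): 18 bp
  [189,215): 26 bp
  [215,227): 12 bp
  [227,238): 11 bp
  [238,249): 11 bp
  [249,257): 8 bp
  [257,265): 8 bp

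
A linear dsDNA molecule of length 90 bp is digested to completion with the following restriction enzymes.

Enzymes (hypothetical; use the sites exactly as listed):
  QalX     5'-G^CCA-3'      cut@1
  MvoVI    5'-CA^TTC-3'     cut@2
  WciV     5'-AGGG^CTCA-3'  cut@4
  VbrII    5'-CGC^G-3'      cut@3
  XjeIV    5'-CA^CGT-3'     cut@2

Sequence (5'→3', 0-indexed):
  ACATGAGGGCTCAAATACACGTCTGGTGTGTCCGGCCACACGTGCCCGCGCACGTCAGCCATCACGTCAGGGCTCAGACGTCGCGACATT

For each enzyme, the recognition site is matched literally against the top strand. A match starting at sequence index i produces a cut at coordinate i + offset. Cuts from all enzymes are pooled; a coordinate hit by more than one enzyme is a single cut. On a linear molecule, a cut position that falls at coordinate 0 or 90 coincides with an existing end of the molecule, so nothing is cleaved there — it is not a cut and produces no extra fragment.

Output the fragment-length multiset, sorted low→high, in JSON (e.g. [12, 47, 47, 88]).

Scan for sites:
  QalX GCCA/1: at [34, 57] ⇒ [35, 58]
  MvoVI (CATTC, off=2): no sites
  WciV AGGGCTCA/4: at [5, 68] ⇒ [9, 72]
  VbrII CGCG/3: at [46, 81] ⇒ [49, 84]
  XjeIV CACGT/2: at [17, 38, 50, 62] ⇒ [19, 40, 52, 64]

Pooled cuts: [9, 19, 35, 40, 49, 52, 58, 64, 72, 84]

Fragments:
  [0,9): 9 bp
  [9,19): 10 bp
  [19,35): 16 bp
  [35,40): 5 bp
  [40,49): 9 bp
  [49,52): 3 bp
  [52,58): 6 bp
  [58,64): 6 bp
  [64,72): 8 bp
  [72,84): 12 bp
  [84,90): 6 bp

[3,5,6,6,6,8,9,9,10,12,16]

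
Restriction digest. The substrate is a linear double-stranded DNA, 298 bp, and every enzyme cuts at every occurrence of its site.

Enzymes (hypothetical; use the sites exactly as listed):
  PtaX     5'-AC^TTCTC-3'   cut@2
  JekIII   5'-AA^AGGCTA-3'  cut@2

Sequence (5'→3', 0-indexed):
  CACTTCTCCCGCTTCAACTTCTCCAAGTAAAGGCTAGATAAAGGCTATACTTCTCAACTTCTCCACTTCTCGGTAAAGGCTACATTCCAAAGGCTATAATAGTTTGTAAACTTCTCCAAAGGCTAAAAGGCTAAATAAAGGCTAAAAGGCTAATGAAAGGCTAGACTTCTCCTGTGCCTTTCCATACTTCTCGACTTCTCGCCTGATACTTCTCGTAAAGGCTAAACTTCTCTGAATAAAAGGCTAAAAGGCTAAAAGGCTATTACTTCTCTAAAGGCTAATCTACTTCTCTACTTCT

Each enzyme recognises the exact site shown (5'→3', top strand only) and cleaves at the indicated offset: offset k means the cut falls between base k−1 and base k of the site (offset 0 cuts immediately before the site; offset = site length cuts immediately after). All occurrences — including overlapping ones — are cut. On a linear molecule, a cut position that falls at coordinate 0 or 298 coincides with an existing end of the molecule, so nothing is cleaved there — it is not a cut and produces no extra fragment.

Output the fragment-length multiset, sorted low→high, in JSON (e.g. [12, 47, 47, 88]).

[3,8,8,8,8,8,8,8,8,8,9,9,9,9,10,10,11,11,11,12,12,12,13,14,14,15,21,21]

Per-enzyme occurrences:
  PtaX (ACTTCTC, off=2): starts [1, 16, 48, 56, 64, 109, 164, 185, 193, 207, 225, 264, 284] → cuts [3, 18, 50, 58, 66, 111, 166, 187, 195, 209, 227, 266, 286]
  JekIII (AAAGGCTA, off=2): starts [28, 39, 74, 88, 117, 125, 136, 144, 155, 216, 238, 246, 254, 272] → cuts [30, 41, 76, 90, 119, 127, 138, 146, 157, 218, 240, 248, 256, 274]

All cut coordinates (distinct, sorted): [3, 18, 30, 41, 50, 58, 66, 76, 90, 111, 119, 127, 138, 146, 157, 166, 187, 195, 209, 218, 227, 240, 248, 256, 266, 274, 286]

Fragments:
  [0,3): 3 bp
  [3,18): 15 bp
  [18,30): 12 bp
  [30,41): 11 bp
  [41,50): 9 bp
  [50,58): 8 bp
  [58,66): 8 bp
  [66,76): 10 bp
  [76,90): 14 bp
  [90,111): 21 bp
  [111,119): 8 bp
  [119,127): 8 bp
  [127,138): 11 bp
  [138,146): 8 bp
  [146,157): 11 bp
  [157,166): 9 bp
  [166,187): 21 bp
  [187,195): 8 bp
  [195,209): 14 bp
  [209,218): 9 bp
  [218,227): 9 bp
  [227,240): 13 bp
  [240,248): 8 bp
  [248,256): 8 bp
  [256,266): 10 bp
  [266,274): 8 bp
  [274,286): 12 bp
  [286,298): 12 bp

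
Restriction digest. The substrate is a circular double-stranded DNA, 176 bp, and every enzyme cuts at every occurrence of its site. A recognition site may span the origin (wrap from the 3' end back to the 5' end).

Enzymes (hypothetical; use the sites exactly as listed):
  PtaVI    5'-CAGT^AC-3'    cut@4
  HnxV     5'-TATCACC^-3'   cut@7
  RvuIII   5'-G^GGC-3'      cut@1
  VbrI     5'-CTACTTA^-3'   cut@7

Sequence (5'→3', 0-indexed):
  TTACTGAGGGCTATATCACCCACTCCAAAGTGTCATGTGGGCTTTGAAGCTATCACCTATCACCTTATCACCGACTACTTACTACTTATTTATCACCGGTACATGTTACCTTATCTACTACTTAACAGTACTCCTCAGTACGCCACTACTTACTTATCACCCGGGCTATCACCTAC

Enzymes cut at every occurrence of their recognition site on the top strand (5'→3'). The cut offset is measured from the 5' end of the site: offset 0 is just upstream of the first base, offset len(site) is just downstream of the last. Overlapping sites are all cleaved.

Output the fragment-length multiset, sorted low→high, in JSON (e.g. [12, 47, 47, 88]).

[2,5,5,6,7,7,8,9,9,9,10,10,12,13,18,19,27]

Site scan:
  PtaVI CAGTAC/4: at [125, 135] ⇒ [129, 139]
  HnxV TATCACC/7: at [13, 50, 57, 65, 90, 154, 166] ⇒ [20, 57, 64, 72, 97, 161, 173]
  RvuIII GGGC/1: at [7, 38, 162] ⇒ [8, 39, 163]
  VbrI CTACTTA/7: at [74, 81, 117, 145, 172] ⇒ [3, 81, 88, 124, 152]

Pooled cuts: [3, 8, 20, 39, 57, 64, 72, 81, 88, 97, 124, 129, 139, 152, 161, 163, 173]

Fragments:
  3→8: 5 bp
  8→20: 12 bp
  20→39: 19 bp
  39→57: 18 bp
  57→64: 7 bp
  64→72: 8 bp
  72→81: 9 bp
  81→88: 7 bp
  88→97: 9 bp
  97→124: 27 bp
  124→129: 5 bp
  129→139: 10 bp
  139→152: 13 bp
  152→161: 9 bp
  161→163: 2 bp
  163→173: 10 bp
  173→3 (wrap): 176-173+3 = 6 bp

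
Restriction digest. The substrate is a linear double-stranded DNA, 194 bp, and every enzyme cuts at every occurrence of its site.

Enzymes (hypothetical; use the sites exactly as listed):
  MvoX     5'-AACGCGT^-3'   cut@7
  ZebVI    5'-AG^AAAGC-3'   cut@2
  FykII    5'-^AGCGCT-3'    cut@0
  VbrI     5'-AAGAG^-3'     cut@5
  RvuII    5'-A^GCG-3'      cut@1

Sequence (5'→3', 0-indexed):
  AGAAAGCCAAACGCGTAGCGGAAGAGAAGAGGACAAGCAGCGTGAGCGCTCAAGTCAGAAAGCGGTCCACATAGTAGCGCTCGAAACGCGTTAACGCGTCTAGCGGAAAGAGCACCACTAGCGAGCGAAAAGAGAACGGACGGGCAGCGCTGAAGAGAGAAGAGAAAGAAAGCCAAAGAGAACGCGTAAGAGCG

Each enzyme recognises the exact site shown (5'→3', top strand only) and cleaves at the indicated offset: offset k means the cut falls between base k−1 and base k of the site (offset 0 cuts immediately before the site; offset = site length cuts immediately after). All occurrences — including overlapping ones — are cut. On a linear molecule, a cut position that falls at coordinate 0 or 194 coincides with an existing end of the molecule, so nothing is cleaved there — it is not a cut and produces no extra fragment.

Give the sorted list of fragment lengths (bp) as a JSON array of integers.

[1,1,1,1,1,2,2,3,3,4,4,4,5,5,7,7,8,8,8,9,10,10,11,11,12,13,14,14,15]

Site scan:
  MvoX (AACGCGT, off=7): starts [9, 84, 92, 180] → cuts [16, 91, 99, 187]
  ZebVI (AGAAAGC, off=2): starts [0, 56, 166] → cuts [2, 58, 168]
  FykII (AGCGCT, off=0): starts [44, 75, 145] → cuts [44, 75, 145]
  VbrI (AAGAG, off=5): starts [21, 26, 107, 129, 152, 159, 175, 187] → cuts [26, 31, 112, 134, 157, 164, 180, 192]
  RvuII (AGCG, off=1): starts [16, 38, 44, 60, 75, 101, 119, 123, 145, 190] → cuts [17, 39, 45, 61, 76, 102, 120, 124, 146, 191]

All cut coordinates (distinct, sorted): [2, 16, 17, 26, 31, 39, 44, 45, 58, 61, 75, 76, 91, 99, 102, 112, 120, 124, 134, 145, 146, 157, 164, 168, 180, 187, 191, 192]

Fragments:
  [0,2): 2 bp
  [2,16): 14 bp
  [16,17): 1 bp
  [17,26): 9 bp
  [26,31): 5 bp
  [31,39): 8 bp
  [39,44): 5 bp
  [44,45): 1 bp
  [45,58): 13 bp
  [58,61): 3 bp
  [61,75): 14 bp
  [75,76): 1 bp
  [76,91): 15 bp
  [91,99): 8 bp
  [99,102): 3 bp
  [102,112): 10 bp
  [112,120): 8 bp
  [120,124): 4 bp
  [124,134): 10 bp
  [134,145): 11 bp
  [145,146): 1 bp
  [146,157): 11 bp
  [157,164): 7 bp
  [164,168): 4 bp
  [168,180): 12 bp
  [180,187): 7 bp
  [187,191): 4 bp
  [191,192): 1 bp
  [192,194): 2 bp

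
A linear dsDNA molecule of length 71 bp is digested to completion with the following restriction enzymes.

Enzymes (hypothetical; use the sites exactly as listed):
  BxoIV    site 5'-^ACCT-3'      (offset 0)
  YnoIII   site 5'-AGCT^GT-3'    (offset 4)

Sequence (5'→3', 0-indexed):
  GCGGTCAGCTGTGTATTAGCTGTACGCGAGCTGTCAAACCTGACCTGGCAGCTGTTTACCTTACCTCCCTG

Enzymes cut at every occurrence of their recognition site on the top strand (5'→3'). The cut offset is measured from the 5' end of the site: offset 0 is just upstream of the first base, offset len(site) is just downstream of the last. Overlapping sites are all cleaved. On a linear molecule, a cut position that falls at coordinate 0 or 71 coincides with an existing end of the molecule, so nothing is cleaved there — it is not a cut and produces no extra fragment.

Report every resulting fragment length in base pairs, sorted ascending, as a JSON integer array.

[4,5,5,5,9,10,11,11,11]

Scan for sites:
  BxoIV (ACCT, off=0): starts [37, 42, 57, 62] → cuts [37, 42, 57, 62]
  YnoIII (AGCTGT, off=4): starts [6, 17, 28, 49] → cuts [10, 21, 32, 53]

Pooled cuts: [10, 21, 32, 37, 42, 53, 57, 62]

Fragment lengths:
  [0,10): 10 bp
  [10,21): 11 bp
  [21,32): 11 bp
  [32,37): 5 bp
  [37,42): 5 bp
  [42,53): 11 bp
  [53,57): 4 bp
  [57,62): 5 bp
  [62,71): 9 bp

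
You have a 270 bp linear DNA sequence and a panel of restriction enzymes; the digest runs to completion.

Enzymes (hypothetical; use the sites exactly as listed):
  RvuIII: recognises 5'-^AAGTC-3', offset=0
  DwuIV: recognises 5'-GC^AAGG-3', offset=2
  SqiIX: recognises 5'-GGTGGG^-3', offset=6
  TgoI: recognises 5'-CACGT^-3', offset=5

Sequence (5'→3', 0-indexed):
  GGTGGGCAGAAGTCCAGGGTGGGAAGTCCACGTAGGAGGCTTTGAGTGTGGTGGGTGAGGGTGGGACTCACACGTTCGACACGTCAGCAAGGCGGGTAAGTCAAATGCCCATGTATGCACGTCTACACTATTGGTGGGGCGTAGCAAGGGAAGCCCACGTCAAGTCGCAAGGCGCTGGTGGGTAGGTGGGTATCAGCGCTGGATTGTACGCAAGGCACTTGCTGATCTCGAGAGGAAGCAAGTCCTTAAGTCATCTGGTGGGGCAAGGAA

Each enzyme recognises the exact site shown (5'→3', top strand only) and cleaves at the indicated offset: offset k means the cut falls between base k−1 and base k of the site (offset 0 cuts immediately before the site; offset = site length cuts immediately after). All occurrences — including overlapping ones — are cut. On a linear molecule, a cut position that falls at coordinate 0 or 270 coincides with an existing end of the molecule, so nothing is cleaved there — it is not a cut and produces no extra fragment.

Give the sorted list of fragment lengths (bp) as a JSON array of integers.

[1,2,3,4,6,6,7,7,8,8,9,9,10,10,10,14,14,15,15,16,21,22,25,28]

Per-enzyme occurrences:
  RvuIII (AAGTC, off=0): starts [9, 23, 97, 161, 239, 247] → cuts [9, 23, 97, 161, 239, 247]
  DwuIV (GCAAGG, off=2): starts [86, 143, 166, 209, 262] → cuts [88, 145, 168, 211, 264]
  SqiIX (GGTGGG, off=6): starts [0, 17, 49, 59, 132, 176, 184, 256] → cuts [6, 23, 55, 65, 138, 182, 190, 262]
  TgoI (CACGT, off=5): starts [28, 70, 79, 117, 155] → cuts [33, 75, 84, 122, 160]

Pooled cuts: [6, 9, 23, 33, 55, 65, 75, 84, 88, 97, 122, 138, 145, 160, 161, 168, 182, 190, 211, 239, 247, 262, 264]

Fragment lengths:
  [0,6): 6 bp
  [6,9): 3 bp
  [9,23): 14 bp
  [23,33): 10 bp
  [33,55): 22 bp
  [55,65): 10 bp
  [65,75): 10 bp
  [75,84): 9 bp
  [84,88): 4 bp
  [88,97): 9 bp
  [97,122): 25 bp
  [122,138): 16 bp
  [138,145): 7 bp
  [145,160): 15 bp
  [160,161): 1 bp
  [161,168): 7 bp
  [168,182): 14 bp
  [182,190): 8 bp
  [190,211): 21 bp
  [211,239): 28 bp
  [239,247): 8 bp
  [247,262): 15 bp
  [262,264): 2 bp
  [264,270): 6 bp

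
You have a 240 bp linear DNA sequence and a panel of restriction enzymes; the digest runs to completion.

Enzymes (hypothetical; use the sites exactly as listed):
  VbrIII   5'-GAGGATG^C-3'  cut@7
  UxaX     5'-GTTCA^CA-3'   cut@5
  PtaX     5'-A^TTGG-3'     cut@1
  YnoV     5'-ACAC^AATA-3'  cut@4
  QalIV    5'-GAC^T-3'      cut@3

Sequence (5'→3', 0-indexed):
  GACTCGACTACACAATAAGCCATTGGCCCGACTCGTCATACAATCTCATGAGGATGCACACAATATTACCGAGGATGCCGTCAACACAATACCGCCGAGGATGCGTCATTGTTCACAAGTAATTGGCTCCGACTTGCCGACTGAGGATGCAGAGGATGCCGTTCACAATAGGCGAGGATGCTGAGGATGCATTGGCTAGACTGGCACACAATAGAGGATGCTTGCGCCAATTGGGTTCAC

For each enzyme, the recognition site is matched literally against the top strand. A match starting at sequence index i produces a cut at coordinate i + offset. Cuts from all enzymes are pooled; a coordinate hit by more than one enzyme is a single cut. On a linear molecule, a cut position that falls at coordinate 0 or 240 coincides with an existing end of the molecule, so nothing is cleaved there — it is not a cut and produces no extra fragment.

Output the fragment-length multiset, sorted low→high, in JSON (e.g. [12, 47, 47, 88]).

Site scan:
  VbrIII GAGGATGC/7: at [49, 70, 96, 142, 151, 173, 182, 213] ⇒ [56, 77, 103, 149, 158, 180, 189, 220]
  UxaX GTTCACA/5: at [110, 160] ⇒ [115, 165]
  PtaX ATTGG/1: at [21, 121, 190, 229] ⇒ [22, 122, 191, 230]
  YnoV ACACAATA/4: at [9, 57, 83, 205] ⇒ [13, 61, 87, 209]
  QalIV GACT/3: at [0, 5, 29, 130, 138, 198] ⇒ [3, 8, 32, 133, 141, 201]

All cut coordinates (distinct, sorted): [3, 8, 13, 22, 32, 56, 61, 77, 87, 103, 115, 122, 133, 141, 149, 158, 165, 180, 189, 191, 201, 209, 220, 230]

Fragment lengths:
  [0,3): 3 bp
  [3,8): 5 bp
  [8,13): 5 bp
  [13,22): 9 bp
  [22,32): 10 bp
  [32,56): 24 bp
  [56,61): 5 bp
  [61,77): 16 bp
  [77,87): 10 bp
  [87,103): 16 bp
  [103,115): 12 bp
  [115,122): 7 bp
  [122,133): 11 bp
  [133,141): 8 bp
  [141,149): 8 bp
  [149,158): 9 bp
  [158,165): 7 bp
  [165,180): 15 bp
  [180,189): 9 bp
  [189,191): 2 bp
  [191,201): 10 bp
  [201,209): 8 bp
  [209,220): 11 bp
  [220,230): 10 bp
  [230,240): 10 bp

[2,3,5,5,5,7,7,8,8,8,9,9,9,10,10,10,10,10,11,11,12,15,16,16,24]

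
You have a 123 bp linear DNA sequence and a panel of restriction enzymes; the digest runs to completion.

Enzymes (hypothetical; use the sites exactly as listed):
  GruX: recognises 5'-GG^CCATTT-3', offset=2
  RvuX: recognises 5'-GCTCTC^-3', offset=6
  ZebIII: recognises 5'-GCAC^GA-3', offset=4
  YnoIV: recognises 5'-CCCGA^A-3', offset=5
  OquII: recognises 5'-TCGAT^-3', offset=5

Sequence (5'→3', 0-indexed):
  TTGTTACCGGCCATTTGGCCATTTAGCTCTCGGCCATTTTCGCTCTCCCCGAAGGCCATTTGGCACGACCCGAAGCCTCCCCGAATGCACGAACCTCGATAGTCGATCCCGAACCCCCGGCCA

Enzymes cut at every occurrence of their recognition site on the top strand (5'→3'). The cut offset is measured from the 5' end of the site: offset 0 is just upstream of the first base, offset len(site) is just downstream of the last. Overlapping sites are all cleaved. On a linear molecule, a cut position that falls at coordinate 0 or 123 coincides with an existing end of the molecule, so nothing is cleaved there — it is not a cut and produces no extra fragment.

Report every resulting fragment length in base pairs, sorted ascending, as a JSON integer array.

[2,3,5,5,6,7,7,8,10,10,11,11,11,13,14]

Per-enzyme occurrences:
  GruX (GGCCATTT, off=2): starts [8, 16, 31, 53] → cuts [10, 18, 33, 55]
  RvuX (GCTCTC, off=6): starts [25, 41] → cuts [31, 47]
  ZebIII (GCACGA, off=4): starts [62, 86] → cuts [66, 90]
  YnoIV (CCCGAA, off=5): starts [47, 68, 79, 107] → cuts [52, 73, 84, 112]
  OquII (TCGAT, off=5): starts [95, 102] → cuts [100, 107]

All cut coordinates (distinct, sorted): [10, 18, 31, 33, 47, 52, 55, 66, 73, 84, 90, 100, 107, 112]

Fragments:
  [0,10): 10 bp
  [10,18): 8 bp
  [18,31): 13 bp
  [31,33): 2 bp
  [33,47): 14 bp
  [47,52): 5 bp
  [52,55): 3 bp
  [55,66): 11 bp
  [66,73): 7 bp
  [73,84): 11 bp
  [84,90): 6 bp
  [90,100): 10 bp
  [100,107): 7 bp
  [107,112): 5 bp
  [112,123): 11 bp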